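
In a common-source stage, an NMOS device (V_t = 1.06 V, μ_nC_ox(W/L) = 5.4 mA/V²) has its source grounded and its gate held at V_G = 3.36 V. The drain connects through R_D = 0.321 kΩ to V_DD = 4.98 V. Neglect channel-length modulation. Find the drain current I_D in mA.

V_GS = V_G = 3.36 V, so V_ov = 3.36 − 1.06 = 2.3 V.
Assume saturation: I_D = ½ k_n V_ov² = 0.5 × 5.4 × 2.3² = 14.3 mA, giving V_DS = V_DD − I_D R_D = 4.98 − 14.3 × 0.321 = 0.395 V.
But 0.395 V < V_ov = 2.3 V, so the device is actually in triode.
In triode I_D = k_n[V_ov V_DS − ½ V_DS²] and I_D = (V_DD − V_DS)/R_D. Equating: 0.867 V_DS² − 4.987 V_DS + 4.98 = 0, giving V_DS = 1.29 V (the root below V_ov).
I_D = (4.98 − 1.29) / 0.321 = 11.5 mA.

I_D = 11.5 mA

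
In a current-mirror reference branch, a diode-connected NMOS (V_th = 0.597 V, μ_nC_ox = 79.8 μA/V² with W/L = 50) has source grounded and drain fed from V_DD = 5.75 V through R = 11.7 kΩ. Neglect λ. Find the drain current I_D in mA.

I_D = 0.402 mA

With gate tied to drain, V_GS = V_DS ≥ V_GS − V_th, so the device is in saturation.
k_n = μ_nC_ox · (W/L) = 3.99 mA/V².
KCL at the drain: ½ k_n (V_GS − V_th)² = (V_DD − V_GS)/R.
Let x = V_GS − 0.597. Then 23.3 x² + x − 5.153 = 0, giving x = 0.449 V (positive root), so V_GS = 1.05 V.
I_D = (V_DD − V_GS)/R = (5.75 − 1.05) / 11.7 = 0.402 mA.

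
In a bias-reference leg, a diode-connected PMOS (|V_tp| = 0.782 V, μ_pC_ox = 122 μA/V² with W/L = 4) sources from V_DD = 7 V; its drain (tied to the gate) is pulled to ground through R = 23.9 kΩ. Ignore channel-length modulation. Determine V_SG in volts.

V_SG = 1.73 V

With gate tied to drain, V_SG = V_SD ≥ V_SG − |V_tp|, so the device is in saturation.
k_p = μ_pC_ox · (W/L) = 0.488 mA/V².
KCL at the drain: ½ k_p (V_SG − |V_tp|)² = (V_DD − V_SG)/R.
Let x = V_SG − 0.782. Then 5.83 x² + x − 6.218 = 0, giving x = 0.95 V (positive root), so V_SG = 1.73 V.
I_D = (V_DD − V_SG)/R = (7 − 1.73) / 23.9 = 0.22 mA.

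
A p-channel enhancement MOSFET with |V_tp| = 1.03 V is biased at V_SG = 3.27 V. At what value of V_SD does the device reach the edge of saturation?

The boundary between triode and saturation is V_SD = V_SG − |V_tp| = V_ov.
V_ov = 3.27 − 1.03 = 2.24 V.

V_SD,sat = 2.24 V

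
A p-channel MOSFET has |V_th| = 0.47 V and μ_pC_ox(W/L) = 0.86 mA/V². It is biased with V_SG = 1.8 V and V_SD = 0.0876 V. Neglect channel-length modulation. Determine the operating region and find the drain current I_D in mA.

V_ov = V_SG − |V_th| = 1.8 − 0.47 = 1.33 V.
Since V_SD = 0.0876 V < V_ov = 1.33 V, the device is in the triode region.
I_D = k_p [V_ov · V_SD − ½ V_SD²] = 0.86 × [1.33 × 0.0876 − 0.5 × 0.0876²] = 0.0969 mA.

Triode; I_D = 0.0969 mA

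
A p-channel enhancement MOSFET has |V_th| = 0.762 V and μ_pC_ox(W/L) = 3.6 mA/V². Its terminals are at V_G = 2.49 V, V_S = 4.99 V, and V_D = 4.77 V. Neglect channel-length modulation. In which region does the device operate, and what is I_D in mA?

Triode; I_D = 1.29 mA

V_SG = V_S − V_G = 4.99 − 2.49 = 2.5 V; V_SD = V_S − V_D = 4.99 − 4.77 = 0.22 V.
V_ov = V_SG − |V_th| = 2.5 − 0.762 = 1.74 V.
Since V_SD = 0.22 V < V_ov = 1.74 V, the device is in the triode region.
I_D = k_p [V_ov · V_SD − ½ V_SD²] = 3.6 × [1.74 × 0.22 − 0.5 × 0.22²] = 1.29 mA.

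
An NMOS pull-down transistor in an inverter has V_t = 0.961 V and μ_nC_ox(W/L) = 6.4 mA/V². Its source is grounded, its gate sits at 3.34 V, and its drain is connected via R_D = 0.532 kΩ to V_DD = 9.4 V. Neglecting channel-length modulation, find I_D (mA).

V_GS = V_G = 3.34 V, so V_ov = 3.34 − 0.961 = 2.38 V.
Assume saturation: I_D = ½ k_n V_ov² = 0.5 × 6.4 × 2.38² = 18.1 mA, giving V_DS = V_DD − I_D R_D = 9.4 − 18.1 × 0.532 = -0.235 V.
But -0.235 V < V_ov = 2.38 V, so the device is actually in triode.
In triode I_D = k_n[V_ov V_DS − ½ V_DS²] and I_D = (V_DD − V_DS)/R_D. Equating: 1.7 V_DS² − 9.1 V_DS + 9.4 = 0, giving V_DS = 1.4 V (the root below V_ov).
I_D = (9.4 − 1.4) / 0.532 = 15 mA.

I_D = 15.0 mA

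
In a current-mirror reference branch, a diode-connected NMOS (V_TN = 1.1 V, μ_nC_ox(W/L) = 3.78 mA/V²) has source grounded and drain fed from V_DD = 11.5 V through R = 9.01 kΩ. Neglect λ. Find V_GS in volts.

With gate tied to drain, V_GS = V_DS ≥ V_GS − V_TN, so the device is in saturation.
KCL at the drain: ½ k_n (V_GS − V_TN)² = (V_DD − V_GS)/R.
Let x = V_GS − 1.1. Then 17 x² + x − 10.4 = 0, giving x = 0.753 V (positive root), so V_GS = 1.85 V.
I_D = (V_DD − V_GS)/R = (11.5 − 1.85) / 9.01 = 1.07 mA.

V_GS = 1.85 V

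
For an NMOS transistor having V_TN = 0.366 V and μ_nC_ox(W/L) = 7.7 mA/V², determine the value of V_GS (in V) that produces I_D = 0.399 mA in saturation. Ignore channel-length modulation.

V_GS = 0.688 V

In saturation I_D = ½ k_n (V_GS − V_TN)², so V_GS − V_TN = √(2 I_D / k_n) = √(2 × 0.399 / 7.7) = 0.322 V.
V_GS = 0.366 + 0.322 = 0.688 V.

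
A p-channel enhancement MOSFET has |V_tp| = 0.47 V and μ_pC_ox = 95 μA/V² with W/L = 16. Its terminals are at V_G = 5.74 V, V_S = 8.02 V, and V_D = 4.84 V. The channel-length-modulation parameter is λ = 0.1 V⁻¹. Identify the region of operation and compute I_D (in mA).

V_SG = V_S − V_G = 8.02 − 5.74 = 2.28 V; V_SD = V_S − V_D = 8.02 − 4.84 = 3.18 V.
k_p = μ_pC_ox · (W/L) = 1.52 mA/V².
V_ov = V_SG − |V_tp| = 2.28 − 0.47 = 1.81 V.
Since V_SD = 3.18 V ≥ V_ov = 1.81 V, the device is in saturation.
I_D = ½ k_p V_ov² (1 + λ V_SD) = 0.5 × 1.52 × 1.81² × (1 + 0.1 × 3.18) = 3.28 mA.

Saturation; I_D = 3.28 mA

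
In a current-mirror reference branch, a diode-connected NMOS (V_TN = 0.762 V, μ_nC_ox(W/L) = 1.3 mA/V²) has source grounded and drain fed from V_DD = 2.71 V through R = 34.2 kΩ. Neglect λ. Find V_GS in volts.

With gate tied to drain, V_GS = V_DS ≥ V_GS − V_TN, so the device is in saturation.
KCL at the drain: ½ k_n (V_GS − V_TN)² = (V_DD − V_GS)/R.
Let x = V_GS − 0.762. Then 22.2 x² + x − 1.948 = 0, giving x = 0.274 V (positive root), so V_GS = 1.04 V.
I_D = (V_DD − V_GS)/R = (2.71 − 1.04) / 34.2 = 0.0489 mA.

V_GS = 1.04 V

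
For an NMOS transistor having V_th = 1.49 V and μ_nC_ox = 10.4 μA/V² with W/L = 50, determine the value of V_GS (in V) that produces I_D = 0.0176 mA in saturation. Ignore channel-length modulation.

k_n = μ_nC_ox · (W/L) = 0.52 mA/V².
In saturation I_D = ½ k_n (V_GS − V_th)², so V_GS − V_th = √(2 I_D / k_n) = √(2 × 0.0176 / 0.52) = 0.26 V.
V_GS = 1.49 + 0.26 = 1.75 V.

V_GS = 1.75 V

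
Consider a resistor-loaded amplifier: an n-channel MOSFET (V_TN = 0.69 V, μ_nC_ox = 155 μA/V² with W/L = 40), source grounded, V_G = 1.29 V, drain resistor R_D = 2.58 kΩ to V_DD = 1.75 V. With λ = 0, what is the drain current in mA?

V_GS = V_G = 1.29 V, so V_ov = 1.29 − 0.69 = 0.6 V.
k_n = μ_nC_ox · (W/L) = 6.2 mA/V².
Assume saturation: I_D = ½ k_n V_ov² = 0.5 × 6.2 × 0.6² = 1.12 mA, giving V_DS = V_DD − I_D R_D = 1.75 − 1.12 × 2.58 = -1.13 V.
But -1.13 V < V_ov = 0.6 V, so the device is actually in triode.
In triode I_D = k_n[V_ov V_DS − ½ V_DS²] and I_D = (V_DD − V_DS)/R_D. Equating: 8 V_DS² − 10.6 V_DS + 1.75 = 0, giving V_DS = 0.193 V (the root below V_ov).
I_D = (1.75 − 0.193) / 2.58 = 0.603 mA.

I_D = 0.603 mA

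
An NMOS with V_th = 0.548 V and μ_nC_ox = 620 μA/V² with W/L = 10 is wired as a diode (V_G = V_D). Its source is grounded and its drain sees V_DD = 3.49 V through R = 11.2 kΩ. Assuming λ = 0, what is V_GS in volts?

With gate tied to drain, V_GS = V_DS ≥ V_GS − V_th, so the device is in saturation.
k_n = μ_nC_ox · (W/L) = 6.2 mA/V².
KCL at the drain: ½ k_n (V_GS − V_th)² = (V_DD − V_GS)/R.
Let x = V_GS − 0.548. Then 34.7 x² + x − 2.942 = 0, giving x = 0.277 V (positive root), so V_GS = 0.825 V.
I_D = (V_DD − V_GS)/R = (3.49 − 0.825) / 11.2 = 0.238 mA.

V_GS = 0.825 V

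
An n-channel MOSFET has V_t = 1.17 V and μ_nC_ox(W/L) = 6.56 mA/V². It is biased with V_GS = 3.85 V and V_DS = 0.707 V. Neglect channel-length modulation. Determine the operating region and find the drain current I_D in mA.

V_ov = V_GS − V_t = 3.85 − 1.17 = 2.68 V.
Since V_DS = 0.707 V < V_ov = 2.68 V, the device is in the triode region.
I_D = k_n [V_ov · V_DS − ½ V_DS²] = 6.56 × [2.68 × 0.707 − 0.5 × 0.707²] = 10.8 mA.

Triode; I_D = 10.8 mA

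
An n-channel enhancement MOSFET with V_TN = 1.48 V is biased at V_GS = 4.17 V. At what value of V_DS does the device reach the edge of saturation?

V_DS,sat = 2.69 V

The boundary between triode and saturation is V_DS = V_GS − V_TN = V_ov.
V_ov = 4.17 − 1.48 = 2.69 V.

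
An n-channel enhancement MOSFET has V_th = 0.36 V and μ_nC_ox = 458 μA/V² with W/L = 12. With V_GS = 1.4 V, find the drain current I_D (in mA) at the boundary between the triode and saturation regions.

At the boundary V_DS = V_ov = V_GS − V_th = 1.4 − 0.36 = 1.04 V.
k_n = μ_nC_ox · (W/L) = 5.496 mA/V².
I_D = ½ k_n V_ov² = 0.5 × 5.496 × 1.04² = 2.97 mA.

I_D = 2.97 mA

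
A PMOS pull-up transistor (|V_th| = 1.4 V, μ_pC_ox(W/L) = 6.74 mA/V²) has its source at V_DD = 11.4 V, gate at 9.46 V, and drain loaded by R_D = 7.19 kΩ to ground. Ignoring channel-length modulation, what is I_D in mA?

V_SG = V_DD − V_G = 11.4 − 9.46 = 1.94 V, so V_ov = 1.94 − 1.4 = 0.54 V.
Assume saturation: I_D = ½ k_p V_ov² = 0.5 × 6.74 × 0.54² = 0.983 mA, giving V_SD = V_DD − I_D R_D = 11.4 − 0.983 × 7.19 = 4.33 V.
V_SD = 4.33 V ≥ V_ov = 0.54 V, confirming saturation.

I_D = 0.983 mA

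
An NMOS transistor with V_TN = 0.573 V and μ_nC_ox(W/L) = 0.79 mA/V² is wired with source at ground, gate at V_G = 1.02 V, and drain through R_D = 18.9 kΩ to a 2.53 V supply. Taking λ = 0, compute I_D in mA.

I_D = 0.0789 mA

V_GS = V_G = 1.02 V, so V_ov = 1.02 − 0.573 = 0.447 V.
Assume saturation: I_D = ½ k_n V_ov² = 0.5 × 0.79 × 0.447² = 0.0789 mA, giving V_DS = V_DD − I_D R_D = 2.53 − 0.0789 × 18.9 = 1.04 V.
V_DS = 1.04 V ≥ V_ov = 0.447 V, confirming saturation.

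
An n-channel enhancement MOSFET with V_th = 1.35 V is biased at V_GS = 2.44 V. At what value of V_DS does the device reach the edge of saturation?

The boundary between triode and saturation is V_DS = V_GS − V_th = V_ov.
V_ov = 2.44 − 1.35 = 1.09 V.

V_DS,sat = 1.09 V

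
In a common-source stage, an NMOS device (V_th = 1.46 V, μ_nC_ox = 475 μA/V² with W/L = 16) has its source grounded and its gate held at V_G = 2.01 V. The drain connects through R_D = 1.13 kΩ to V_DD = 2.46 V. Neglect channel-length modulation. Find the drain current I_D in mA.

I_D = 1.15 mA

V_GS = V_G = 2.01 V, so V_ov = 2.01 − 1.46 = 0.55 V.
k_n = μ_nC_ox · (W/L) = 7.6 mA/V².
Assume saturation: I_D = ½ k_n V_ov² = 0.5 × 7.6 × 0.55² = 1.15 mA, giving V_DS = V_DD − I_D R_D = 2.46 − 1.15 × 1.13 = 1.16 V.
V_DS = 1.16 V ≥ V_ov = 0.55 V, confirming saturation.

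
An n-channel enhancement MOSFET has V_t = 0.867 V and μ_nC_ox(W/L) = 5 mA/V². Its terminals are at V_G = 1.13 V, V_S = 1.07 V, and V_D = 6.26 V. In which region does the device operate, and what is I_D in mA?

V_GS = V_G − V_S = 1.13 − 1.07 = 0.06 V; V_DS = V_D − V_S = 6.26 − 1.07 = 5.19 V.
V_GS = 0.06 V < V_t = 0.867 V, so the transistor is in cutoff.

Cutoff; I_D = 0 mA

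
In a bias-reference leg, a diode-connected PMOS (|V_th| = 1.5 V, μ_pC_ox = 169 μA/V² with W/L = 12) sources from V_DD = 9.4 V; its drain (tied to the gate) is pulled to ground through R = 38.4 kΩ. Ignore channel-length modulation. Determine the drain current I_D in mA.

With gate tied to drain, V_SG = V_SD ≥ V_SG − |V_th|, so the device is in saturation.
k_p = μ_pC_ox · (W/L) = 2.028 mA/V².
KCL at the drain: ½ k_p (V_SG − |V_th|)² = (V_DD − V_SG)/R.
Let x = V_SG − 1.5. Then 38.9 x² + x − 7.9 = 0, giving x = 0.438 V (positive root), so V_SG = 1.94 V.
I_D = (V_DD − V_SG)/R = (9.4 − 1.94) / 38.4 = 0.194 mA.

I_D = 0.194 mA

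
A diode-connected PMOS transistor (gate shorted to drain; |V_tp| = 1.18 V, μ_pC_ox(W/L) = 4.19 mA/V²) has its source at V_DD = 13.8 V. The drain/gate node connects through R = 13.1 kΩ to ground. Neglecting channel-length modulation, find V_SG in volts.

V_SG = 1.84 V

With gate tied to drain, V_SG = V_SD ≥ V_SG − |V_tp|, so the device is in saturation.
KCL at the drain: ½ k_p (V_SG − |V_tp|)² = (V_DD − V_SG)/R.
Let x = V_SG − 1.18. Then 27.4 x² + x − 12.62 = 0, giving x = 0.66 V (positive root), so V_SG = 1.84 V.
I_D = (V_DD − V_SG)/R = (13.8 − 1.84) / 13.1 = 0.913 mA.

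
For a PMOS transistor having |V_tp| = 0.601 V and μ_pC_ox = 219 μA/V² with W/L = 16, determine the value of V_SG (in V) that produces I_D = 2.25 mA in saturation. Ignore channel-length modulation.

k_p = μ_pC_ox · (W/L) = 3.504 mA/V².
In saturation I_D = ½ k_p (V_SG − |V_tp|)², so V_SG − |V_tp| = √(2 I_D / k_p) = √(2 × 2.25 / 3.504) = 1.13 V.
V_SG = 0.601 + 1.13 = 1.73 V.

V_SG = 1.73 V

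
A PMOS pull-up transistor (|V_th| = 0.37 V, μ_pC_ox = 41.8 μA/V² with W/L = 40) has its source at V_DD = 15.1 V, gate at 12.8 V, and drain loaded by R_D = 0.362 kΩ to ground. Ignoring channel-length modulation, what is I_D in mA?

V_SG = V_DD − V_G = 15.1 − 12.8 = 2.3 V, so V_ov = 2.3 − 0.37 = 1.93 V.
k_p = μ_pC_ox · (W/L) = 1.672 mA/V².
Assume saturation: I_D = ½ k_p V_ov² = 0.5 × 1.672 × 1.93² = 3.11 mA, giving V_SD = V_DD − I_D R_D = 15.1 − 3.11 × 0.362 = 14 V.
V_SD = 14 V ≥ V_ov = 1.93 V, confirming saturation.

I_D = 3.11 mA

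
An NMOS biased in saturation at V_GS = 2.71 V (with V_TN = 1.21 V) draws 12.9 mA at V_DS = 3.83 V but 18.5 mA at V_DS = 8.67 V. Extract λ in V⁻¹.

With V_GS fixed, I_D ∝ (1 + λ V_DS) in saturation, so I_D2/I_D1 = (1 + λ V_DS2)/(1 + λ V_DS1).
18.5/12.9 = 1.434 = (1 + 8.67 λ)/(1 + 3.83 λ).
Solving: λ (I_D1 V_DS2 − I_D2 V_DS1) = I_D2 − I_D1, so λ = (18.5 − 12.9) / (12.9 × 8.67 − 18.5 × 3.83) = 5.6 / 41 = 0.137 V⁻¹.

λ = 0.137 V⁻¹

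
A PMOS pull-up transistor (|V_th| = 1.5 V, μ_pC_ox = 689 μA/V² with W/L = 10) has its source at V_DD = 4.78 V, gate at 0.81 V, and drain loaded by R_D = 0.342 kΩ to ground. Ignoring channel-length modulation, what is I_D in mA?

I_D = 11.6 mA

V_SG = V_DD − V_G = 4.78 − 0.81 = 3.97 V, so V_ov = 3.97 − 1.5 = 2.47 V.
k_p = μ_pC_ox · (W/L) = 6.89 mA/V².
Assume saturation: I_D = ½ k_p V_ov² = 0.5 × 6.89 × 2.47² = 21 mA, giving V_SD = V_DD − I_D R_D = 4.78 − 21 × 0.342 = -2.41 V.
But -2.41 V < V_ov = 2.47 V, so the device is actually in triode.
In triode I_D = k_p[V_ov V_SD − ½ V_SD²] and I_D = (V_DD − V_SD)/R_D. Equating: 1.18 V_SD² − 6.82 V_SD + 4.78 = 0, giving V_SD = 0.816 V (the root below V_ov).
I_D = (4.78 − 0.816) / 0.342 = 11.6 mA.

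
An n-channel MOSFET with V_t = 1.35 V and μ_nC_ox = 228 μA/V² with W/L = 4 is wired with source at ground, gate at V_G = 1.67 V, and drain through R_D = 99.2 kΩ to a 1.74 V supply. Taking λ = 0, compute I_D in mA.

V_GS = V_G = 1.67 V, so V_ov = 1.67 − 1.35 = 0.32 V.
k_n = μ_nC_ox · (W/L) = 0.912 mA/V².
Assume saturation: I_D = ½ k_n V_ov² = 0.5 × 0.912 × 0.32² = 0.0467 mA, giving V_DS = V_DD − I_D R_D = 1.74 − 0.0467 × 99.2 = -2.89 V.
But -2.89 V < V_ov = 0.32 V, so the device is actually in triode.
In triode I_D = k_n[V_ov V_DS − ½ V_DS²] and I_D = (V_DD − V_DS)/R_D. Equating: 45.2 V_DS² − 29.95 V_DS + 1.74 = 0, giving V_DS = 0.0643 V (the root below V_ov).
I_D = (1.74 − 0.0643) / 99.2 = 0.0169 mA.

I_D = 0.0169 mA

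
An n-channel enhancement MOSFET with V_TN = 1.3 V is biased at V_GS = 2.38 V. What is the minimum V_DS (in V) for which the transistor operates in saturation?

V_DS,sat = 1.08 V

The boundary between triode and saturation is V_DS = V_GS − V_TN = V_ov.
V_ov = 2.38 − 1.3 = 1.08 V.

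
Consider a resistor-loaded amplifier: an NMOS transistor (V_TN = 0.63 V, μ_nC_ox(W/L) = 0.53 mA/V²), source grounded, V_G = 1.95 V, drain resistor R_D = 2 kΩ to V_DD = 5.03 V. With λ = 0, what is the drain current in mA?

V_GS = V_G = 1.95 V, so V_ov = 1.95 − 0.63 = 1.32 V.
Assume saturation: I_D = ½ k_n V_ov² = 0.5 × 0.53 × 1.32² = 0.462 mA, giving V_DS = V_DD − I_D R_D = 5.03 − 0.462 × 2 = 4.11 V.
V_DS = 4.11 V ≥ V_ov = 1.32 V, confirming saturation.

I_D = 0.462 mA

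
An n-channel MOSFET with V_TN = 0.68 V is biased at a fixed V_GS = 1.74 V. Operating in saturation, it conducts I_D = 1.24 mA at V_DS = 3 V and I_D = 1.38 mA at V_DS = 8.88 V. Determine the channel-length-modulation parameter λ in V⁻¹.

λ = 0.0204 V⁻¹

With V_GS fixed, I_D ∝ (1 + λ V_DS) in saturation, so I_D2/I_D1 = (1 + λ V_DS2)/(1 + λ V_DS1).
1.38/1.24 = 1.113 = (1 + 8.88 λ)/(1 + 3 λ).
Solving: λ (I_D1 V_DS2 − I_D2 V_DS1) = I_D2 − I_D1, so λ = (1.38 − 1.24) / (1.24 × 8.88 − 1.38 × 3) = 0.14 / 6.87 = 0.0204 V⁻¹.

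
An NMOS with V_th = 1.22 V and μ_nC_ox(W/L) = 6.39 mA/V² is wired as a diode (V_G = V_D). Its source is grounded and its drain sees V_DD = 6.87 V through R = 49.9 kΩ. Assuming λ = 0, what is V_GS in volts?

V_GS = 1.41 V

With gate tied to drain, V_GS = V_DS ≥ V_GS − V_th, so the device is in saturation.
KCL at the drain: ½ k_n (V_GS − V_th)² = (V_DD − V_GS)/R.
Let x = V_GS − 1.22. Then 159 x² + x − 5.65 = 0, giving x = 0.185 V (positive root), so V_GS = 1.41 V.
I_D = (V_DD − V_GS)/R = (6.87 − 1.41) / 49.9 = 0.11 mA.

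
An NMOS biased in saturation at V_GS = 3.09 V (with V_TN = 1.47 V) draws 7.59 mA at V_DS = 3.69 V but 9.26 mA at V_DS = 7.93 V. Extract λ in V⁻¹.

λ = 0.0642 V⁻¹

With V_GS fixed, I_D ∝ (1 + λ V_DS) in saturation, so I_D2/I_D1 = (1 + λ V_DS2)/(1 + λ V_DS1).
9.26/7.59 = 1.22 = (1 + 7.93 λ)/(1 + 3.69 λ).
Solving: λ (I_D1 V_DS2 − I_D2 V_DS1) = I_D2 − I_D1, so λ = (9.26 − 7.59) / (7.59 × 7.93 − 9.26 × 3.69) = 1.67 / 26 = 0.0642 V⁻¹.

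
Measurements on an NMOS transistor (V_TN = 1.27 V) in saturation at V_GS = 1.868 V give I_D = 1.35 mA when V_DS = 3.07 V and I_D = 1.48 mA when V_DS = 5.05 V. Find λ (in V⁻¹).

With V_GS fixed, I_D ∝ (1 + λ V_DS) in saturation, so I_D2/I_D1 = (1 + λ V_DS2)/(1 + λ V_DS1).
1.48/1.35 = 1.096 = (1 + 5.05 λ)/(1 + 3.07 λ).
Solving: λ (I_D1 V_DS2 − I_D2 V_DS1) = I_D2 − I_D1, so λ = (1.48 − 1.35) / (1.35 × 5.05 − 1.48 × 3.07) = 0.13 / 2.27 = 0.0572 V⁻¹.

λ = 0.0572 V⁻¹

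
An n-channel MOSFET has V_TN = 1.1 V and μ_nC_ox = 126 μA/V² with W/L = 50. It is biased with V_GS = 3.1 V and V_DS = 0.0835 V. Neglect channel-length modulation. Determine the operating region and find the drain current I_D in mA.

Triode; I_D = 1.03 mA

k_n = μ_nC_ox · (W/L) = 6.3 mA/V².
V_ov = V_GS − V_TN = 3.1 − 1.1 = 2 V.
Since V_DS = 0.0835 V < V_ov = 2 V, the device is in the triode region.
I_D = k_n [V_ov · V_DS − ½ V_DS²] = 6.3 × [2 × 0.0835 − 0.5 × 0.0835²] = 1.03 mA.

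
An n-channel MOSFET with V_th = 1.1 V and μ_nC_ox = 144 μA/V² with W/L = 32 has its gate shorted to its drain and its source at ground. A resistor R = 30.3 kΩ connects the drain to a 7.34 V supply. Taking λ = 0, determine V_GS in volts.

V_GS = 1.39 V

With gate tied to drain, V_GS = V_DS ≥ V_GS − V_th, so the device is in saturation.
k_n = μ_nC_ox · (W/L) = 4.608 mA/V².
KCL at the drain: ½ k_n (V_GS − V_th)² = (V_DD − V_GS)/R.
Let x = V_GS − 1.1. Then 69.8 x² + x − 6.24 = 0, giving x = 0.292 V (positive root), so V_GS = 1.39 V.
I_D = (V_DD − V_GS)/R = (7.34 − 1.39) / 30.3 = 0.196 mA.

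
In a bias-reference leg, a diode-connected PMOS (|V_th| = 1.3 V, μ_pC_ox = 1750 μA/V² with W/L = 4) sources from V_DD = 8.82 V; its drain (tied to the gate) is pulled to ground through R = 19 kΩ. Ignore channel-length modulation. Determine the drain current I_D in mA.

With gate tied to drain, V_SG = V_SD ≥ V_SG − |V_th|, so the device is in saturation.
k_p = μ_pC_ox · (W/L) = 7 mA/V².
KCL at the drain: ½ k_p (V_SG − |V_th|)² = (V_DD − V_SG)/R.
Let x = V_SG − 1.3. Then 66.5 x² + x − 7.52 = 0, giving x = 0.329 V (positive root), so V_SG = 1.63 V.
I_D = (V_DD − V_SG)/R = (8.82 − 1.63) / 19 = 0.378 mA.

I_D = 0.378 mA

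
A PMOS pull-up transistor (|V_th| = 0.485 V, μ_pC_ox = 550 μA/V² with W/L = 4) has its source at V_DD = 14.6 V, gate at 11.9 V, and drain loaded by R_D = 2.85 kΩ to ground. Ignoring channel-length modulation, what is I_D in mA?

I_D = 4.64 mA

V_SG = V_DD − V_G = 14.6 − 11.9 = 2.7 V, so V_ov = 2.7 − 0.485 = 2.21 V.
k_p = μ_pC_ox · (W/L) = 2.2 mA/V².
Assume saturation: I_D = ½ k_p V_ov² = 0.5 × 2.2 × 2.21² = 5.4 mA, giving V_SD = V_DD − I_D R_D = 14.6 − 5.4 × 2.85 = -0.781 V.
But -0.781 V < V_ov = 2.21 V, so the device is actually in triode.
In triode I_D = k_p[V_ov V_SD − ½ V_SD²] and I_D = (V_DD − V_SD)/R_D. Equating: 3.14 V_SD² − 14.89 V_SD + 14.6 = 0, giving V_SD = 1.38 V (the root below V_ov).
I_D = (14.6 − 1.38) / 2.85 = 4.64 mA.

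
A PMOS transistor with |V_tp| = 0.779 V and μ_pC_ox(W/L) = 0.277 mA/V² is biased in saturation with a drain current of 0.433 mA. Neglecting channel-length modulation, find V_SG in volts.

In saturation I_D = ½ k_p (V_SG − |V_tp|)², so V_SG − |V_tp| = √(2 I_D / k_p) = √(2 × 0.433 / 0.277) = 1.77 V.
V_SG = 0.779 + 1.77 = 2.55 V.

V_SG = 2.55 V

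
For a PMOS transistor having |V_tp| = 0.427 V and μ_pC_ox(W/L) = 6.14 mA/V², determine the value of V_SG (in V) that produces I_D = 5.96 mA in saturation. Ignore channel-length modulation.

In saturation I_D = ½ k_p (V_SG − |V_tp|)², so V_SG − |V_tp| = √(2 I_D / k_p) = √(2 × 5.96 / 6.14) = 1.39 V.
V_SG = 0.427 + 1.39 = 1.82 V.

V_SG = 1.82 V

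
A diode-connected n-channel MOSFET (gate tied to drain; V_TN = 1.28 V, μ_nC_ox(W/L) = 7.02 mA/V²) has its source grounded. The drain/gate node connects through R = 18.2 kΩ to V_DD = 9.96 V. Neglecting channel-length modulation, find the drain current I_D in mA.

I_D = 0.457 mA

With gate tied to drain, V_GS = V_DS ≥ V_GS − V_TN, so the device is in saturation.
KCL at the drain: ½ k_n (V_GS − V_TN)² = (V_DD − V_GS)/R.
Let x = V_GS − 1.28. Then 63.9 x² + x − 8.68 = 0, giving x = 0.361 V (positive root), so V_GS = 1.64 V.
I_D = (V_DD − V_GS)/R = (9.96 − 1.64) / 18.2 = 0.457 mA.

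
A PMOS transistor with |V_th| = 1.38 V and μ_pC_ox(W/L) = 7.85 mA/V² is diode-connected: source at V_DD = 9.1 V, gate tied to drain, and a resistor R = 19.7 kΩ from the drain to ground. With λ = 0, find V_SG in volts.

V_SG = 1.69 V

With gate tied to drain, V_SG = V_SD ≥ V_SG − |V_th|, so the device is in saturation.
KCL at the drain: ½ k_p (V_SG − |V_th|)² = (V_DD − V_SG)/R.
Let x = V_SG − 1.38. Then 77.3 x² + x − 7.72 = 0, giving x = 0.31 V (positive root), so V_SG = 1.69 V.
I_D = (V_DD − V_SG)/R = (9.1 − 1.69) / 19.7 = 0.376 mA.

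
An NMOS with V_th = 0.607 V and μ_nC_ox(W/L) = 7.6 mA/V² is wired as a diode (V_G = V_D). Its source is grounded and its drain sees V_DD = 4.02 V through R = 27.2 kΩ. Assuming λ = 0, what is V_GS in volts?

V_GS = 0.784 V

With gate tied to drain, V_GS = V_DS ≥ V_GS − V_th, so the device is in saturation.
KCL at the drain: ½ k_n (V_GS − V_th)² = (V_DD − V_GS)/R.
Let x = V_GS − 0.607. Then 103 x² + x − 3.413 = 0, giving x = 0.177 V (positive root), so V_GS = 0.784 V.
I_D = (V_DD − V_GS)/R = (4.02 − 0.784) / 27.2 = 0.119 mA.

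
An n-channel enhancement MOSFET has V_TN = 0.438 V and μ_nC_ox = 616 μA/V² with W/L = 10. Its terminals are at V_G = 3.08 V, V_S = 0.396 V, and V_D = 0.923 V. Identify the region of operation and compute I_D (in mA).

Triode; I_D = 6.44 mA

V_GS = V_G − V_S = 3.08 − 0.396 = 2.68 V; V_DS = V_D − V_S = 0.923 − 0.396 = 0.527 V.
k_n = μ_nC_ox · (W/L) = 6.16 mA/V².
V_ov = V_GS − V_TN = 2.68 − 0.438 = 2.25 V.
Since V_DS = 0.527 V < V_ov = 2.25 V, the device is in the triode region.
I_D = k_n [V_ov · V_DS − ½ V_DS²] = 6.16 × [2.25 × 0.527 − 0.5 × 0.527²] = 6.44 mA.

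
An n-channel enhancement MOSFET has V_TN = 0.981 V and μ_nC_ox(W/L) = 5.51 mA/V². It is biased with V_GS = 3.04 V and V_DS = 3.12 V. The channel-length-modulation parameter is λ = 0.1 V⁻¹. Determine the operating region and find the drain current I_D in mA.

Saturation; I_D = 15.3 mA

V_ov = V_GS − V_TN = 3.04 − 0.981 = 2.06 V.
Since V_DS = 3.12 V ≥ V_ov = 2.06 V, the device is in saturation.
I_D = ½ k_n V_ov² (1 + λ V_DS) = 0.5 × 5.51 × 2.06² × (1 + 0.1 × 3.12) = 15.3 mA.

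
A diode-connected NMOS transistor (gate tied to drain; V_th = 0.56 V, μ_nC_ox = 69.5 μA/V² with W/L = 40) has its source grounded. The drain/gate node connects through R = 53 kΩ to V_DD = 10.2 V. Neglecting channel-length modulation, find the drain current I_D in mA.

With gate tied to drain, V_GS = V_DS ≥ V_GS − V_th, so the device is in saturation.
k_n = μ_nC_ox · (W/L) = 2.78 mA/V².
KCL at the drain: ½ k_n (V_GS − V_th)² = (V_DD − V_GS)/R.
Let x = V_GS − 0.56. Then 73.7 x² + x − 9.64 = 0, giving x = 0.355 V (positive root), so V_GS = 0.915 V.
I_D = (V_DD − V_GS)/R = (10.2 − 0.915) / 53 = 0.175 mA.

I_D = 0.175 mA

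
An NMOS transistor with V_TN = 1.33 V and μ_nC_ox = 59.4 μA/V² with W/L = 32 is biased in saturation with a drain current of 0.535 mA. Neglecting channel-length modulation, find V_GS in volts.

V_GS = 2.08 V

k_n = μ_nC_ox · (W/L) = 1.901 mA/V².
In saturation I_D = ½ k_n (V_GS − V_TN)², so V_GS − V_TN = √(2 I_D / k_n) = √(2 × 0.535 / 1.901) = 0.75 V.
V_GS = 1.33 + 0.75 = 2.08 V.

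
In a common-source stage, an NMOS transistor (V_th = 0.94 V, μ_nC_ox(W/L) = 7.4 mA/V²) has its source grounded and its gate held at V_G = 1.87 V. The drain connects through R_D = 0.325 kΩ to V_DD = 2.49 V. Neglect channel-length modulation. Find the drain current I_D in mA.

I_D = 3.20 mA

V_GS = V_G = 1.87 V, so V_ov = 1.87 − 0.94 = 0.93 V.
Assume saturation: I_D = ½ k_n V_ov² = 0.5 × 7.4 × 0.93² = 3.2 mA, giving V_DS = V_DD − I_D R_D = 2.49 − 3.2 × 0.325 = 1.45 V.
V_DS = 1.45 V ≥ V_ov = 0.93 V, confirming saturation.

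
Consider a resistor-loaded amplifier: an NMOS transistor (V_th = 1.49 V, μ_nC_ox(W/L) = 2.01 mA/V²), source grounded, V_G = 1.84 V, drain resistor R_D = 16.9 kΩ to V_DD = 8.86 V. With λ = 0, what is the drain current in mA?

I_D = 0.123 mA

V_GS = V_G = 1.84 V, so V_ov = 1.84 − 1.49 = 0.35 V.
Assume saturation: I_D = ½ k_n V_ov² = 0.5 × 2.01 × 0.35² = 0.123 mA, giving V_DS = V_DD − I_D R_D = 8.86 − 0.123 × 16.9 = 6.78 V.
V_DS = 6.78 V ≥ V_ov = 0.35 V, confirming saturation.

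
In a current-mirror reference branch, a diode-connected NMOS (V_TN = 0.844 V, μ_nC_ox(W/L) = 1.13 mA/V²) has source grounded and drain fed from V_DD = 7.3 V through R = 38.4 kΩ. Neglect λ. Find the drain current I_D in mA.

I_D = 0.155 mA

With gate tied to drain, V_GS = V_DS ≥ V_GS − V_TN, so the device is in saturation.
KCL at the drain: ½ k_n (V_GS − V_TN)² = (V_DD − V_GS)/R.
Let x = V_GS − 0.844. Then 21.7 x² + x − 6.456 = 0, giving x = 0.523 V (positive root), so V_GS = 1.37 V.
I_D = (V_DD − V_GS)/R = (7.3 − 1.37) / 38.4 = 0.155 mA.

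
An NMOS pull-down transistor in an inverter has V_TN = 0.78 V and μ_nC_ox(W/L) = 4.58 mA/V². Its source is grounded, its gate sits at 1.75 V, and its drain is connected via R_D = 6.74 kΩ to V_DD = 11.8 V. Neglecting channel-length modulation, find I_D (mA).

I_D = 1.67 mA

V_GS = V_G = 1.75 V, so V_ov = 1.75 − 0.78 = 0.97 V.
Assume saturation: I_D = ½ k_n V_ov² = 0.5 × 4.58 × 0.97² = 2.15 mA, giving V_DS = V_DD − I_D R_D = 11.8 − 2.15 × 6.74 = -2.72 V.
But -2.72 V < V_ov = 0.97 V, so the device is actually in triode.
In triode I_D = k_n[V_ov V_DS − ½ V_DS²] and I_D = (V_DD − V_DS)/R_D. Equating: 15.4 V_DS² − 30.94 V_DS + 11.8 = 0, giving V_DS = 0.512 V (the root below V_ov).
I_D = (11.8 − 0.512) / 6.74 = 1.67 mA.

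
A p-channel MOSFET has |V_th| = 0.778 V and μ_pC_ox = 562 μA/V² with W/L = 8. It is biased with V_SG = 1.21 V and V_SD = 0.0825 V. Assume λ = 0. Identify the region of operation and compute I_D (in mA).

Triode; I_D = 0.145 mA

k_p = μ_pC_ox · (W/L) = 4.496 mA/V².
V_ov = V_SG − |V_th| = 1.21 − 0.778 = 0.432 V.
Since V_SD = 0.0825 V < V_ov = 0.432 V, the device is in the triode region.
I_D = k_p [V_ov · V_SD − ½ V_SD²] = 4.496 × [0.432 × 0.0825 − 0.5 × 0.0825²] = 0.145 mA.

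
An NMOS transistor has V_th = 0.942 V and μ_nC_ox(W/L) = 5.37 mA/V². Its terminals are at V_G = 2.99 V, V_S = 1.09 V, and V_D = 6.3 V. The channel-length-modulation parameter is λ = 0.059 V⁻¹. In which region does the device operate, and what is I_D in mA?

Saturation; I_D = 3.22 mA

V_GS = V_G − V_S = 2.99 − 1.09 = 1.9 V; V_DS = V_D − V_S = 6.3 − 1.09 = 5.21 V.
V_ov = V_GS − V_th = 1.9 − 0.942 = 0.958 V.
Since V_DS = 5.21 V ≥ V_ov = 0.958 V, the device is in saturation.
I_D = ½ k_n V_ov² (1 + λ V_DS) = 0.5 × 5.37 × 0.958² × (1 + 0.059 × 5.21) = 3.22 mA.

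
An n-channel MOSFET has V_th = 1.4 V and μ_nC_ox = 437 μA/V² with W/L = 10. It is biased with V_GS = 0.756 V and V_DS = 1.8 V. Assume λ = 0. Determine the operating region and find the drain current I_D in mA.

Cutoff; I_D = 0 mA

V_GS = 0.756 V < V_th = 1.4 V, so the transistor is in cutoff.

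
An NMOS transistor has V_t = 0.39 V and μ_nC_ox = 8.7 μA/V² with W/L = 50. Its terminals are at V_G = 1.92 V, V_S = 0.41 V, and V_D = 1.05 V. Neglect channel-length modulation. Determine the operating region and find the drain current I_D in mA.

V_GS = V_G − V_S = 1.92 − 0.41 = 1.51 V; V_DS = V_D − V_S = 1.05 − 0.41 = 0.64 V.
k_n = μ_nC_ox · (W/L) = 0.435 mA/V².
V_ov = V_GS − V_t = 1.51 − 0.39 = 1.12 V.
Since V_DS = 0.64 V < V_ov = 1.12 V, the device is in the triode region.
I_D = k_n [V_ov · V_DS − ½ V_DS²] = 0.435 × [1.12 × 0.64 − 0.5 × 0.64²] = 0.223 mA.

Triode; I_D = 0.223 mA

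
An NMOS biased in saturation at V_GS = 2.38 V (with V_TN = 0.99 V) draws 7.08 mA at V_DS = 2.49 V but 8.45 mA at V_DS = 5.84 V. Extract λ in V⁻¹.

λ = 0.0675 V⁻¹

With V_GS fixed, I_D ∝ (1 + λ V_DS) in saturation, so I_D2/I_D1 = (1 + λ V_DS2)/(1 + λ V_DS1).
8.45/7.08 = 1.194 = (1 + 5.84 λ)/(1 + 2.49 λ).
Solving: λ (I_D1 V_DS2 − I_D2 V_DS1) = I_D2 − I_D1, so λ = (8.45 − 7.08) / (7.08 × 5.84 − 8.45 × 2.49) = 1.37 / 20.3 = 0.0675 V⁻¹.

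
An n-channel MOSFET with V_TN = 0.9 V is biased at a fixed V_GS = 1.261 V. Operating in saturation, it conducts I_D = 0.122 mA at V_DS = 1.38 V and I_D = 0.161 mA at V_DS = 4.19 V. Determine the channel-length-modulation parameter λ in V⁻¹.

With V_GS fixed, I_D ∝ (1 + λ V_DS) in saturation, so I_D2/I_D1 = (1 + λ V_DS2)/(1 + λ V_DS1).
0.161/0.122 = 1.32 = (1 + 4.19 λ)/(1 + 1.38 λ).
Solving: λ (I_D1 V_DS2 − I_D2 V_DS1) = I_D2 − I_D1, so λ = (0.161 − 0.122) / (0.122 × 4.19 − 0.161 × 1.38) = 0.039 / 0.289 = 0.135 V⁻¹.

λ = 0.135 V⁻¹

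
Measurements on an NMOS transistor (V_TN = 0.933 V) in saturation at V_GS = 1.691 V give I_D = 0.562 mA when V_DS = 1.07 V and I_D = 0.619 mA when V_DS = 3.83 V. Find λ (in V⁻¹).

λ = 0.0383 V⁻¹

With V_GS fixed, I_D ∝ (1 + λ V_DS) in saturation, so I_D2/I_D1 = (1 + λ V_DS2)/(1 + λ V_DS1).
0.619/0.562 = 1.101 = (1 + 3.83 λ)/(1 + 1.07 λ).
Solving: λ (I_D1 V_DS2 − I_D2 V_DS1) = I_D2 − I_D1, so λ = (0.619 − 0.562) / (0.562 × 3.83 − 0.619 × 1.07) = 0.057 / 1.49 = 0.0383 V⁻¹.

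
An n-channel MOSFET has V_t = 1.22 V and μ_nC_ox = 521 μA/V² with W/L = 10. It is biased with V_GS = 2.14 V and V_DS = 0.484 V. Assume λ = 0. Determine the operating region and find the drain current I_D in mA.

k_n = μ_nC_ox · (W/L) = 5.21 mA/V².
V_ov = V_GS − V_t = 2.14 − 1.22 = 0.92 V.
Since V_DS = 0.484 V < V_ov = 0.92 V, the device is in the triode region.
I_D = k_n [V_ov · V_DS − ½ V_DS²] = 5.21 × [0.92 × 0.484 − 0.5 × 0.484²] = 1.71 mA.

Triode; I_D = 1.71 mA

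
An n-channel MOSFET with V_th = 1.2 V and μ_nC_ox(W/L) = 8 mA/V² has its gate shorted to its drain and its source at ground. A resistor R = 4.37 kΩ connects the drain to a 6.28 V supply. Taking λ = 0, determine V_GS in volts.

V_GS = 1.71 V

With gate tied to drain, V_GS = V_DS ≥ V_GS − V_th, so the device is in saturation.
KCL at the drain: ½ k_n (V_GS − V_th)² = (V_DD − V_GS)/R.
Let x = V_GS − 1.2. Then 17.5 x² + x − 5.08 = 0, giving x = 0.511 V (positive root), so V_GS = 1.71 V.
I_D = (V_DD − V_GS)/R = (6.28 − 1.71) / 4.37 = 1.05 mA.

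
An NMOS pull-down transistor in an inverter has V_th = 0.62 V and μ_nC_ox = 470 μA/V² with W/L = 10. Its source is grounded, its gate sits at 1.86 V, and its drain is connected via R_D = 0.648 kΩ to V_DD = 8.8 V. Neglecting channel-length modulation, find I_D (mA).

V_GS = V_G = 1.86 V, so V_ov = 1.86 − 0.62 = 1.24 V.
k_n = μ_nC_ox · (W/L) = 4.7 mA/V².
Assume saturation: I_D = ½ k_n V_ov² = 0.5 × 4.7 × 1.24² = 3.61 mA, giving V_DS = V_DD − I_D R_D = 8.8 − 3.61 × 0.648 = 6.46 V.
V_DS = 6.46 V ≥ V_ov = 1.24 V, confirming saturation.

I_D = 3.61 mA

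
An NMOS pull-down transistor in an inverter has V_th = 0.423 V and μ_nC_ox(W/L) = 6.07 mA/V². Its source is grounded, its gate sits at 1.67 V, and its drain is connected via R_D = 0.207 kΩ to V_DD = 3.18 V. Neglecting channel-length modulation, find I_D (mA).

I_D = 4.72 mA

V_GS = V_G = 1.67 V, so V_ov = 1.67 − 0.423 = 1.25 V.
Assume saturation: I_D = ½ k_n V_ov² = 0.5 × 6.07 × 1.25² = 4.72 mA, giving V_DS = V_DD − I_D R_D = 3.18 − 4.72 × 0.207 = 2.2 V.
V_DS = 2.2 V ≥ V_ov = 1.25 V, confirming saturation.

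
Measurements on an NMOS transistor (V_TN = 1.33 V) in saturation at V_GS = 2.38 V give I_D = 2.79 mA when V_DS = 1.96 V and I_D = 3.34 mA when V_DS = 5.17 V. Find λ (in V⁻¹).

λ = 0.0698 V⁻¹

With V_GS fixed, I_D ∝ (1 + λ V_DS) in saturation, so I_D2/I_D1 = (1 + λ V_DS2)/(1 + λ V_DS1).
3.34/2.79 = 1.197 = (1 + 5.17 λ)/(1 + 1.96 λ).
Solving: λ (I_D1 V_DS2 − I_D2 V_DS1) = I_D2 − I_D1, so λ = (3.34 − 2.79) / (2.79 × 5.17 − 3.34 × 1.96) = 0.55 / 7.88 = 0.0698 V⁻¹.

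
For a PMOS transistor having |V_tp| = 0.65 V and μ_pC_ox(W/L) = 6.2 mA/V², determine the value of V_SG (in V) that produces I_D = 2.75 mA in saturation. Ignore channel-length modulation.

In saturation I_D = ½ k_p (V_SG − |V_tp|)², so V_SG − |V_tp| = √(2 I_D / k_p) = √(2 × 2.75 / 6.2) = 0.942 V.
V_SG = 0.65 + 0.942 = 1.59 V.

V_SG = 1.59 V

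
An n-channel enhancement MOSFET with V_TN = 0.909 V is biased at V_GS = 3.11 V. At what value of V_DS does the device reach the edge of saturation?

The boundary between triode and saturation is V_DS = V_GS − V_TN = V_ov.
V_ov = 3.11 − 0.909 = 2.2 V.

V_DS,sat = 2.20 V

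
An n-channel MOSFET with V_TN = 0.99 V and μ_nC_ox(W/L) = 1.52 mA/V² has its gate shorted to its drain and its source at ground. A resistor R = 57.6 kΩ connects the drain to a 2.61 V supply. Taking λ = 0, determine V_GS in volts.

V_GS = 1.17 V

With gate tied to drain, V_GS = V_DS ≥ V_GS − V_TN, so the device is in saturation.
KCL at the drain: ½ k_n (V_GS − V_TN)² = (V_DD − V_GS)/R.
Let x = V_GS − 0.99. Then 43.8 x² + x − 1.62 = 0, giving x = 0.181 V (positive root), so V_GS = 1.17 V.
I_D = (V_DD − V_GS)/R = (2.61 − 1.17) / 57.6 = 0.025 mA.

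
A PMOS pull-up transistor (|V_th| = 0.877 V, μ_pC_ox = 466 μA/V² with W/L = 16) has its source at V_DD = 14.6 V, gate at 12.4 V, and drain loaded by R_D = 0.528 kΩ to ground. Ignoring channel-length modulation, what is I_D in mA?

I_D = 6.53 mA

V_SG = V_DD − V_G = 14.6 − 12.4 = 2.2 V, so V_ov = 2.2 − 0.877 = 1.32 V.
k_p = μ_pC_ox · (W/L) = 7.456 mA/V².
Assume saturation: I_D = ½ k_p V_ov² = 0.5 × 7.456 × 1.32² = 6.53 mA, giving V_SD = V_DD − I_D R_D = 14.6 − 6.53 × 0.528 = 11.2 V.
V_SD = 11.2 V ≥ V_ov = 1.32 V, confirming saturation.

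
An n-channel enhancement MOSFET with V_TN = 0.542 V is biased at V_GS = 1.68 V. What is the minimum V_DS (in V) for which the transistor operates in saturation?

The boundary between triode and saturation is V_DS = V_GS − V_TN = V_ov.
V_ov = 1.68 − 0.542 = 1.14 V.

V_DS,sat = 1.14 V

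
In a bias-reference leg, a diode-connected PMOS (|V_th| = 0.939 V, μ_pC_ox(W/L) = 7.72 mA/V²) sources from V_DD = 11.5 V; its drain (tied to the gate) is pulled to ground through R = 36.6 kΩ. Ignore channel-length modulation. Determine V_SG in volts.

V_SG = 1.21 V

With gate tied to drain, V_SG = V_SD ≥ V_SG − |V_th|, so the device is in saturation.
KCL at the drain: ½ k_p (V_SG − |V_th|)² = (V_DD − V_SG)/R.
Let x = V_SG − 0.939. Then 141 x² + x − 10.56 = 0, giving x = 0.27 V (positive root), so V_SG = 1.21 V.
I_D = (V_DD − V_SG)/R = (11.5 − 1.21) / 36.6 = 0.281 mA.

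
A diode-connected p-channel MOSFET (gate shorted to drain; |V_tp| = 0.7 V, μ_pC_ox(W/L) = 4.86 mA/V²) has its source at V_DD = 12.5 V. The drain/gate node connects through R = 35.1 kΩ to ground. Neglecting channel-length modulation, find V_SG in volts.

With gate tied to drain, V_SG = V_SD ≥ V_SG − |V_tp|, so the device is in saturation.
KCL at the drain: ½ k_p (V_SG − |V_tp|)² = (V_DD − V_SG)/R.
Let x = V_SG − 0.7. Then 85.3 x² + x − 11.8 = 0, giving x = 0.366 V (positive root), so V_SG = 1.07 V.
I_D = (V_DD − V_SG)/R = (12.5 − 1.07) / 35.1 = 0.326 mA.

V_SG = 1.07 V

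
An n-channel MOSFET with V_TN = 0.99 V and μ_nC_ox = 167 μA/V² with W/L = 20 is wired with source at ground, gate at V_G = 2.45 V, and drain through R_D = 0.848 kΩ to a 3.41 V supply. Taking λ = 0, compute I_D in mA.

V_GS = V_G = 2.45 V, so V_ov = 2.45 − 0.99 = 1.46 V.
k_n = μ_nC_ox · (W/L) = 3.34 mA/V².
Assume saturation: I_D = ½ k_n V_ov² = 0.5 × 3.34 × 1.46² = 3.56 mA, giving V_DS = V_DD − I_D R_D = 3.41 − 3.56 × 0.848 = 0.391 V.
But 0.391 V < V_ov = 1.46 V, so the device is actually in triode.
In triode I_D = k_n[V_ov V_DS − ½ V_DS²] and I_D = (V_DD − V_DS)/R_D. Equating: 1.42 V_DS² − 5.135 V_DS + 3.41 = 0, giving V_DS = 0.875 V (the root below V_ov).
I_D = (3.41 − 0.875) / 0.848 = 2.99 mA.

I_D = 2.99 mA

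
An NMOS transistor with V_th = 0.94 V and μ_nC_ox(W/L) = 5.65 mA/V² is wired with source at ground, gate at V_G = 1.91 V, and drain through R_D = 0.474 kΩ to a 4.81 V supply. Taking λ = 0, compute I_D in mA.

V_GS = V_G = 1.91 V, so V_ov = 1.91 − 0.94 = 0.97 V.
Assume saturation: I_D = ½ k_n V_ov² = 0.5 × 5.65 × 0.97² = 2.66 mA, giving V_DS = V_DD − I_D R_D = 4.81 − 2.66 × 0.474 = 3.55 V.
V_DS = 3.55 V ≥ V_ov = 0.97 V, confirming saturation.

I_D = 2.66 mA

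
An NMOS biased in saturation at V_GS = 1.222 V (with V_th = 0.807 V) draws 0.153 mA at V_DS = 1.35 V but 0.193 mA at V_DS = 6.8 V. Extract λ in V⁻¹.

λ = 0.0513 V⁻¹

With V_GS fixed, I_D ∝ (1 + λ V_DS) in saturation, so I_D2/I_D1 = (1 + λ V_DS2)/(1 + λ V_DS1).
0.193/0.153 = 1.261 = (1 + 6.8 λ)/(1 + 1.35 λ).
Solving: λ (I_D1 V_DS2 − I_D2 V_DS1) = I_D2 − I_D1, so λ = (0.193 − 0.153) / (0.153 × 6.8 − 0.193 × 1.35) = 0.04 / 0.78 = 0.0513 V⁻¹.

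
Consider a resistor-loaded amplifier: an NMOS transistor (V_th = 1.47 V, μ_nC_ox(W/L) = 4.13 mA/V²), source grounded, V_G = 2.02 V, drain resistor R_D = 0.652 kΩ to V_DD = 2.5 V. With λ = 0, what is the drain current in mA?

V_GS = V_G = 2.02 V, so V_ov = 2.02 − 1.47 = 0.55 V.
Assume saturation: I_D = ½ k_n V_ov² = 0.5 × 4.13 × 0.55² = 0.625 mA, giving V_DS = V_DD − I_D R_D = 2.5 − 0.625 × 0.652 = 2.09 V.
V_DS = 2.09 V ≥ V_ov = 0.55 V, confirming saturation.

I_D = 0.625 mA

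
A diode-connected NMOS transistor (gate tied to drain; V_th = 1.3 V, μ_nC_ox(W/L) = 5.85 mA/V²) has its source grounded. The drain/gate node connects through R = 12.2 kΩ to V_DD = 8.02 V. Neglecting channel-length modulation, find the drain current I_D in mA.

I_D = 0.516 mA

With gate tied to drain, V_GS = V_DS ≥ V_GS − V_th, so the device is in saturation.
KCL at the drain: ½ k_n (V_GS − V_th)² = (V_DD − V_GS)/R.
Let x = V_GS − 1.3. Then 35.7 x² + x − 6.72 = 0, giving x = 0.42 V (positive root), so V_GS = 1.72 V.
I_D = (V_DD − V_GS)/R = (8.02 − 1.72) / 12.2 = 0.516 mA.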